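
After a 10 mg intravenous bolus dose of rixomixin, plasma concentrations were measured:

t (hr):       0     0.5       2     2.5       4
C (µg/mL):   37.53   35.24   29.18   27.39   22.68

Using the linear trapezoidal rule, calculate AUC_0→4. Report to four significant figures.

Trapezoidal AUC_0→4:
  [0→0.5]: (37.53+35.24)/2 × 0.5 = 18.1925
  [0.5→2]: (35.24+29.18)/2 × 1.5 = 48.315
  [2→2.5]: (29.18+27.39)/2 × 0.5 = 14.1425
  [2.5→4]: (27.39+22.68)/2 × 1.5 = 37.5525
  Sum = 118.2025 µg/mL·hr

AUC = 118.2 µg/mL·hr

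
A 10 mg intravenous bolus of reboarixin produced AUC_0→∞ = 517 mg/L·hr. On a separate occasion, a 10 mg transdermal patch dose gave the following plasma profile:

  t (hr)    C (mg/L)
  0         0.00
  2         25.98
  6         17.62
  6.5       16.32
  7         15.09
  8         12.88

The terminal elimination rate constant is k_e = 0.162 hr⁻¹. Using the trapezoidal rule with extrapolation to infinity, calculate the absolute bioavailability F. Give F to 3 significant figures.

F = 0.431

Trapezoidal AUC_0→8 (transdermal patch):
  [0→2]: (0.00+25.98)/2 × 2 = 25.98
  [2→6]: (25.98+17.62)/2 × 4 = 87.2
  [6→6.5]: (17.62+16.32)/2 × 0.5 = 8.485
  [6.5→7]: (16.32+15.09)/2 × 0.5 = 7.8525
  [7→8]: (15.09+12.88)/2 × 1 = 13.985
  Sum = 143.5025 mg/L·hr
Tail: C_last/k_e = 12.88/0.162 = 79.506
AUC_0→∞ (transdermal patch) = 143.5025 + 79.506 = 223.0085 mg/L·hr
F = (AUC_ev/D_ev)/(AUC_iv/D_iv) = (223.0085/10)/(517/10) = 22.30085/51.7 = 0.4314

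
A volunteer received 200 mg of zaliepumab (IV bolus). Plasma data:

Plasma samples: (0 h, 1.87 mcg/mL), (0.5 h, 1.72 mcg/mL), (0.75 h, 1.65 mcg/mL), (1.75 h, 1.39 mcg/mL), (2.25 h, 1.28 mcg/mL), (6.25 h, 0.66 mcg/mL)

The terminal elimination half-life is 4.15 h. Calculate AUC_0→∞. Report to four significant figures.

AUC = 11.34 mcg/mL·h

Trapezoidal AUC_0→6.25:
  [0→0.5]: (1.87+1.72)/2 × 0.5 = 0.8975
  [0.5→0.75]: (1.72+1.65)/2 × 0.25 = 0.42125
  [0.75→1.75]: (1.65+1.39)/2 × 1 = 1.52
  [1.75→2.25]: (1.39+1.28)/2 × 0.5 = 0.6675
  [2.25→6.25]: (1.28+0.66)/2 × 4 = 3.88
  Sum = 7.38625 mcg/mL·h
k_e = ln2 / t½ = 0.693147 / 4.15 = 0.1670 h^-1
Extrapolated tail: C_last / k_e = 0.66 / 0.167 = 3.952
AUC_0→∞ = 7.38625 + 3.952 = 11.33825 mcg/mL·h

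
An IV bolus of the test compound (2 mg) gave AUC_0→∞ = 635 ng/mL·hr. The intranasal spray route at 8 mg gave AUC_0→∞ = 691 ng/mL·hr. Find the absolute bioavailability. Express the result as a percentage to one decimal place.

F = (AUC_ev / D_ev) / (AUC_iv / D_iv)
  = (691/8) / (635/2)
  = 86.375 / 317.5 = 0.2720
  = 27.20%

F = 27.2%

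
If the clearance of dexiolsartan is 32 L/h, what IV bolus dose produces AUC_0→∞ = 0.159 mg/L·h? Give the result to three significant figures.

Dose_iv = CL × AUC_0→∞
     = 32 × 0.159 = 5.088 mg

Dose = 5.09 mg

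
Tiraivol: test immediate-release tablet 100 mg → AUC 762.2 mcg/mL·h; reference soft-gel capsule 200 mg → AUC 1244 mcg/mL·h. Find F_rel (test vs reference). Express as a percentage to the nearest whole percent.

F_rel = (AUC_test/D_test) / (AUC_ref/D_ref)
      = (762.2/100) / (1244/200)
      = 7.622 / 6.22 = 1.2254 = 122.54%

F_rel = 123%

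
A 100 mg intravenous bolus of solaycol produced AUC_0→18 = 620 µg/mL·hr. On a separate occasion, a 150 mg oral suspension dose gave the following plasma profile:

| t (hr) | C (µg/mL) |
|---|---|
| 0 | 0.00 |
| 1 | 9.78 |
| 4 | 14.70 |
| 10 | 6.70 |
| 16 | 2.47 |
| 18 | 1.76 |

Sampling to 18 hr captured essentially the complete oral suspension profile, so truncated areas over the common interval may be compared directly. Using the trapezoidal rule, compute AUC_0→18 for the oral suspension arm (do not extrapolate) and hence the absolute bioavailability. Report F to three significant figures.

Trapezoidal AUC_0→18 (oral suspension):
  [0→1]: (0.00+9.78)/2 × 1 = 4.89
  [1→4]: (9.78+14.70)/2 × 3 = 36.72
  [4→10]: (14.70+6.70)/2 × 6 = 64.2
  [10→16]: (6.70+2.47)/2 × 6 = 27.51
  [16→18]: (2.47+1.76)/2 × 2 = 4.23
  Sum = 137.55 µg/mL·hr
F = (AUC_ev/D_ev)/(AUC_iv/D_iv) = (137.55/150)/(620/100) = 0.917/6.2 = 0.1479

F = 0.148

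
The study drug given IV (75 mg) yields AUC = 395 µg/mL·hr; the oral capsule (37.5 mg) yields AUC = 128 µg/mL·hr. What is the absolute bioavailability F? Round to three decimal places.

F = 0.648

F = (AUC_ev / D_ev) / (AUC_iv / D_iv)
  = (128/37.5) / (395/75)
  = 3.41333 / 5.26667 = 0.6481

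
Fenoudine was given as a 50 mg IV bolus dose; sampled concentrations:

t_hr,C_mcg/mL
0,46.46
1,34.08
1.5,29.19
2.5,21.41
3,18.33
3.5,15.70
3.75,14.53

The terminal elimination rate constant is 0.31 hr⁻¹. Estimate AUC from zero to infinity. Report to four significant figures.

AUC = 150.5 mcg/mL·hr

Trapezoidal AUC_0→3.75:
  [0→1]: (46.46+34.08)/2 × 1 = 40.27
  [1→1.5]: (34.08+29.19)/2 × 0.5 = 15.8175
  [1.5→2.5]: (29.19+21.41)/2 × 1 = 25.3
  [2.5→3]: (21.41+18.33)/2 × 0.5 = 9.935
  [3→3.5]: (18.33+15.70)/2 × 0.5 = 8.5075
  [3.5→3.75]: (15.70+14.53)/2 × 0.25 = 3.77875
  Sum = 103.60875 mcg/mL·hr
Extrapolated tail: C_last / k_e = 14.53 / 0.31 = 46.871
AUC_0→∞ = 103.60875 + 46.871 = 150.47975 mcg/mL·hr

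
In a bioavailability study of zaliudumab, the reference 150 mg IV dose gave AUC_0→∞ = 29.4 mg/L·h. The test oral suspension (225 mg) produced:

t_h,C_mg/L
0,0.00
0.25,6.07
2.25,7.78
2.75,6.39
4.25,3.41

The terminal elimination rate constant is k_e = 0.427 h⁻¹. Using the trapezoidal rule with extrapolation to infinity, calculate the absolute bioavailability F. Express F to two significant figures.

F = 0.76

Trapezoidal AUC_0→4.25 (oral suspension):
  [0→0.25]: (0.00+6.07)/2 × 0.25 = 0.75875
  [0.25→2.25]: (6.07+7.78)/2 × 2 = 13.85
  [2.25→2.75]: (7.78+6.39)/2 × 0.5 = 3.5425
  [2.75→4.25]: (6.39+3.41)/2 × 1.5 = 7.35
  Sum = 25.50125 mg/L·h
Tail: C_last/k_e = 3.41/0.427 = 7.986
AUC_0→∞ (oral suspension) = 25.50125 + 7.986 = 33.48725 mg/L·h
F = (AUC_ev/D_ev)/(AUC_iv/D_iv) = (33.48725/225)/(29.4/150) = 0.148832/0.196 = 0.7593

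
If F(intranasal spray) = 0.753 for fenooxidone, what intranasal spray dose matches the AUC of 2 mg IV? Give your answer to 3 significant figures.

For equal systemic exposure: F × D_ev = D_iv
D_ev = D_iv / F = 2 / 0.753 = 2.65604 mg

D_intranasal = 2.66 mg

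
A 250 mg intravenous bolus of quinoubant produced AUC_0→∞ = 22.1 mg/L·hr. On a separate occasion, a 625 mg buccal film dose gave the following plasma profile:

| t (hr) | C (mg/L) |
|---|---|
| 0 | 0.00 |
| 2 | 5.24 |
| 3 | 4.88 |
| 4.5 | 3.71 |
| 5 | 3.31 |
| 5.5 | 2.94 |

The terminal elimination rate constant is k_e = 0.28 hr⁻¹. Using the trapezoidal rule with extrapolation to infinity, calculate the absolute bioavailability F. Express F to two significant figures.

Trapezoidal AUC_0→5.5 (buccal film):
  [0→2]: (0.00+5.24)/2 × 2 = 5.24
  [2→3]: (5.24+4.88)/2 × 1 = 5.06
  [3→4.5]: (4.88+3.71)/2 × 1.5 = 6.4425
  [4.5→5]: (3.71+3.31)/2 × 0.5 = 1.755
  [5→5.5]: (3.31+2.94)/2 × 0.5 = 1.5625
  Sum = 20.06 mg/L·hr
Tail: C_last/k_e = 2.94/0.28 = 10.500
AUC_0→∞ (buccal film) = 20.06 + 10.500 = 30.56 mg/L·hr
F = (AUC_ev/D_ev)/(AUC_iv/D_iv) = (30.56/625)/(22.1/250) = 0.048896/0.0884 = 0.5531

F = 0.55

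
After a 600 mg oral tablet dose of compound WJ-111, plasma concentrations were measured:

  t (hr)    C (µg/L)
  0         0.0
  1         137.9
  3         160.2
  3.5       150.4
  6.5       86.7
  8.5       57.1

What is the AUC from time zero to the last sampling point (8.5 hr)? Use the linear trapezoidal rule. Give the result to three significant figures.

AUC = 944 µg/L·hr

Trapezoidal AUC_0→8.5:
  [0→1]: (0.0+137.9)/2 × 1 = 68.95
  [1→3]: (137.9+160.2)/2 × 2 = 298.1
  [3→3.5]: (160.2+150.4)/2 × 0.5 = 77.65
  [3.5→6.5]: (150.4+86.7)/2 × 3 = 355.65
  [6.5→8.5]: (86.7+57.1)/2 × 2 = 143.8
  Sum = 944.15 µg/L·hr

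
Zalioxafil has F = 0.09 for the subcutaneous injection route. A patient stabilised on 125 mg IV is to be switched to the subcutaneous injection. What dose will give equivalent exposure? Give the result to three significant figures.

For equal systemic exposure: F × D_ev = D_iv
D_ev = D_iv / F = 125 / 0.09 = 1388.89 mg

D_subcutaneous = 1390 mg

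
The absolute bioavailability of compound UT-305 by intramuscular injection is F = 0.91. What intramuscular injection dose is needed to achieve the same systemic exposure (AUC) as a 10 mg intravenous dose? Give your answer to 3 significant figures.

D_intramuscular = 11.0 mg

For equal systemic exposure: F × D_ev = D_iv
D_ev = D_iv / F = 10 / 0.91 = 10.989 mg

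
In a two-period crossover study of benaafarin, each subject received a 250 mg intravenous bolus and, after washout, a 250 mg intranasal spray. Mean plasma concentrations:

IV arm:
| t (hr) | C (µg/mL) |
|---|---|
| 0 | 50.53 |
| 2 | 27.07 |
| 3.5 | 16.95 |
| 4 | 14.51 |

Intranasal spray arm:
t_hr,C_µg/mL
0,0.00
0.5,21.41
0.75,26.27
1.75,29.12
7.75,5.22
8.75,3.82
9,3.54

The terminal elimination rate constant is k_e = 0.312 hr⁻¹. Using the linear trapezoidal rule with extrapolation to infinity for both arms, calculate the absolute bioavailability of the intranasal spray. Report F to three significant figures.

Trapezoidal AUC_0→4 (IV):
  [0→2]: (50.53+27.07)/2 × 2 = 77.6
  [2→3.5]: (27.07+16.95)/2 × 1.5 = 33.015
  [3.5→4]: (16.95+14.51)/2 × 0.5 = 7.865
  Sum = 118.48 µg/mL·hr
IV tail: 14.51/0.312 = 46.506; AUC_iv,0→∞ = 118.48 + 46.506 = 164.986 µg/mL·hr
Trapezoidal AUC_0→9 (intranasal spray):
  [0→0.5]: (0.00+21.41)/2 × 0.5 = 5.3525
  [0.5→0.75]: (21.41+26.27)/2 × 0.25 = 5.96
  [0.75→1.75]: (26.27+29.12)/2 × 1 = 27.695
  [1.75→7.75]: (29.12+5.22)/2 × 6 = 103.02
  [7.75→8.75]: (5.22+3.82)/2 × 1 = 4.52
  [8.75→9]: (3.82+3.54)/2 × 0.25 = 0.92
  Sum = 147.4675 µg/mL·hr
intranasal spray tail: 3.54/0.312 = 11.346; AUC_ev,0→∞ = 147.4675 + 11.346 = 158.8135 µg/mL·hr
F = (AUC_ev/D_ev)/(AUC_iv/D_iv) = (158.8135/250)/(164.986/250) = 0.635254/0.659944 = 0.9626

F = 0.963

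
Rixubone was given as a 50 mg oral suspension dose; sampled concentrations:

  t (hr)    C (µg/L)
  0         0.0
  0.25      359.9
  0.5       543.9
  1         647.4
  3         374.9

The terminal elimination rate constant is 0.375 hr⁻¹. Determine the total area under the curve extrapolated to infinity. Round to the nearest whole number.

Trapezoidal AUC_0→3:
  [0→0.25]: (0.0+359.9)/2 × 0.25 = 44.9875
  [0.25→0.5]: (359.9+543.9)/2 × 0.25 = 112.975
  [0.5→1]: (543.9+647.4)/2 × 0.5 = 297.825
  [1→3]: (647.4+374.9)/2 × 2 = 1022.3
  Sum = 1478.0875 µg/L·hr
Extrapolated tail: C_last / k_e = 374.9 / 0.375 = 999.733
AUC_0→∞ = 1478.0875 + 999.733 = 2477.8205 µg/L·hr

AUC = 2478 µg/L·hr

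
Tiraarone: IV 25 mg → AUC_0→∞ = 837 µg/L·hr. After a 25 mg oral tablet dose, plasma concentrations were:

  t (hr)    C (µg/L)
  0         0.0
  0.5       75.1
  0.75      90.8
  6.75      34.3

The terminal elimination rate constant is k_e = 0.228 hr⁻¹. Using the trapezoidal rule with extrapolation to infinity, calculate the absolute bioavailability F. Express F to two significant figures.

Trapezoidal AUC_0→6.75 (oral tablet):
  [0→0.5]: (0.0+75.1)/2 × 0.5 = 18.775
  [0.5→0.75]: (75.1+90.8)/2 × 0.25 = 20.7375
  [0.75→6.75]: (90.8+34.3)/2 × 6 = 375.3
  Sum = 414.8125 µg/L·hr
Tail: C_last/k_e = 34.3/0.228 = 150.439
AUC_0→∞ (oral tablet) = 414.8125 + 150.439 = 565.2515 µg/L·hr
F = (AUC_ev/D_ev)/(AUC_iv/D_iv) = (565.2515/25)/(837/25) = 22.61006/33.48 = 0.6753

F = 0.68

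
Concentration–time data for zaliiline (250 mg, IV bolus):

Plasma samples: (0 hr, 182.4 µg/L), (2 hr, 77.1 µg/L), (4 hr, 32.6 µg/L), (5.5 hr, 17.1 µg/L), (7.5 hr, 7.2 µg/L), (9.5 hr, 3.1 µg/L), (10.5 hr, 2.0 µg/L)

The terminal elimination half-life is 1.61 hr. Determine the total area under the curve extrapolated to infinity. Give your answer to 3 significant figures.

Trapezoidal AUC_0→10.5:
  [0→2]: (182.4+77.1)/2 × 2 = 259.5
  [2→4]: (77.1+32.6)/2 × 2 = 109.7
  [4→5.5]: (32.6+17.1)/2 × 1.5 = 37.275
  [5.5→7.5]: (17.1+7.2)/2 × 2 = 24.3
  [7.5→9.5]: (7.2+3.1)/2 × 2 = 10.3
  [9.5→10.5]: (3.1+2.0)/2 × 1 = 2.55
  Sum = 443.625 µg/L·hr
k_e = ln2 / t½ = 0.693147 / 1.61 = 0.4305 hr^-1
Extrapolated tail: C_last / k_e = 2.0 / 0.4305 = 4.646
AUC_0→∞ = 443.625 + 4.646 = 448.271 µg/L·hr

AUC = 448 µg/L·hr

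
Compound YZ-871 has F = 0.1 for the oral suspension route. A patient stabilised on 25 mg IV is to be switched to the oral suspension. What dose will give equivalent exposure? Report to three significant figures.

D_oral = 250 mg

For equal systemic exposure: F × D_ev = D_iv
D_ev = D_iv / F = 25 / 0.1 = 250 mg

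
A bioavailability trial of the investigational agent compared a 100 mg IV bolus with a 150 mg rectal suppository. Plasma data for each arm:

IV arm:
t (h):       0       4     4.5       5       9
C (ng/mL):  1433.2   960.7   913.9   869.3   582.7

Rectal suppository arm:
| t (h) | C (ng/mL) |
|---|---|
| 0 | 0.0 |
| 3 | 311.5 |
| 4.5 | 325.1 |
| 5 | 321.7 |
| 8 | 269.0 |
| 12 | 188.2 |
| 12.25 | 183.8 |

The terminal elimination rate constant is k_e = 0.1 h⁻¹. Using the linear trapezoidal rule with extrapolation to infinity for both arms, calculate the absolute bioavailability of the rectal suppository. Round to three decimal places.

Trapezoidal AUC_0→9 (IV):
  [0→4]: (1433.2+960.7)/2 × 4 = 4787.8
  [4→4.5]: (960.7+913.9)/2 × 0.5 = 468.65
  [4.5→5]: (913.9+869.3)/2 × 0.5 = 445.8
  [5→9]: (869.3+582.7)/2 × 4 = 2904.0
  Sum = 8606.25 ng/mL·h
IV tail: 582.7/0.1 = 5827.000; AUC_iv,0→∞ = 8606.25 + 5827.000 = 14433.25 ng/mL·h
Trapezoidal AUC_0→12.25 (rectal suppository):
  [0→3]: (0.0+311.5)/2 × 3 = 467.25
  [3→4.5]: (311.5+325.1)/2 × 1.5 = 477.45
  [4.5→5]: (325.1+321.7)/2 × 0.5 = 161.7
  [5→8]: (321.7+269.0)/2 × 3 = 886.05
  [8→12]: (269.0+188.2)/2 × 4 = 914.4
  [12→12.25]: (188.2+183.8)/2 × 0.25 = 46.5
  Sum = 2953.35 ng/mL·h
rectal suppository tail: 183.8/0.1 = 1838.000; AUC_ev,0→∞ = 2953.35 + 1838.000 = 4791.35 ng/mL·h
F = (AUC_ev/D_ev)/(AUC_iv/D_iv) = (4791.35/150)/(14433.25/100) = 31.9423/144.3325 = 0.2213

F = 0.221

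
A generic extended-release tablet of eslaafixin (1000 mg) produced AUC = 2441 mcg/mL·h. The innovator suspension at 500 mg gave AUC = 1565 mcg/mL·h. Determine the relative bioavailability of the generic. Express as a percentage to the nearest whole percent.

F_rel = 78%

F_rel = (AUC_test/D_test) / (AUC_ref/D_ref)
      = (2441/1000) / (1565/500)
      = 2.441 / 3.13 = 0.7799 = 77.99%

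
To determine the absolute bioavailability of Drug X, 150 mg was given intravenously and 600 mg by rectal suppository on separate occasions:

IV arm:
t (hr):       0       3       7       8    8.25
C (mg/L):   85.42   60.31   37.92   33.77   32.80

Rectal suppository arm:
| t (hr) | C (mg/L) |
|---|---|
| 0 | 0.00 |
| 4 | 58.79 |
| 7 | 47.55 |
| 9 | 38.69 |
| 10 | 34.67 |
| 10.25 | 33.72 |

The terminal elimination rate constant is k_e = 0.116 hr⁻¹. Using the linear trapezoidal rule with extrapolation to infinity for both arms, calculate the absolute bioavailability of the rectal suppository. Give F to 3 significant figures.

Trapezoidal AUC_0→8.25 (IV):
  [0→3]: (85.42+60.31)/2 × 3 = 218.595
  [3→7]: (60.31+37.92)/2 × 4 = 196.46
  [7→8]: (37.92+33.77)/2 × 1 = 35.845
  [8→8.25]: (33.77+32.80)/2 × 0.25 = 8.32125
  Sum = 459.22125 mg/L·hr
IV tail: 32.80/0.116 = 282.759; AUC_iv,0→∞ = 459.22125 + 282.759 = 741.98025 mg/L·hr
Trapezoidal AUC_0→10.25 (rectal suppository):
  [0→4]: (0.00+58.79)/2 × 4 = 117.58
  [4→7]: (58.79+47.55)/2 × 3 = 159.51
  [7→9]: (47.55+38.69)/2 × 2 = 86.24
  [9→10]: (38.69+34.67)/2 × 1 = 36.68
  [10→10.25]: (34.67+33.72)/2 × 0.25 = 8.54875
  Sum = 408.55875 mg/L·hr
rectal suppository tail: 33.72/0.116 = 290.690; AUC_ev,0→∞ = 408.55875 + 290.690 = 699.24875 mg/L·hr
F = (AUC_ev/D_ev)/(AUC_iv/D_iv) = (699.24875/600)/(741.98025/150) = 1.16541/4.946535 = 0.2356

F = 0.236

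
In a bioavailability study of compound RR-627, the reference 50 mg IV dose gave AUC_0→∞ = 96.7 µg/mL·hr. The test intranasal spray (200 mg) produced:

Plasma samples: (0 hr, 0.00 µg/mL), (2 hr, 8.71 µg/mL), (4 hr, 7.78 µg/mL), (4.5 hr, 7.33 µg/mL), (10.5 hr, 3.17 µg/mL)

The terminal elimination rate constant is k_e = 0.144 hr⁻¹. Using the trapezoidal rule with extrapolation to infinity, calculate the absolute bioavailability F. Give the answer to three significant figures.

F = 0.213

Trapezoidal AUC_0→10.5 (intranasal spray):
  [0→2]: (0.00+8.71)/2 × 2 = 8.71
  [2→4]: (8.71+7.78)/2 × 2 = 16.49
  [4→4.5]: (7.78+7.33)/2 × 0.5 = 3.7775
  [4.5→10.5]: (7.33+3.17)/2 × 6 = 31.5
  Sum = 60.4775 µg/mL·hr
Tail: C_last/k_e = 3.17/0.144 = 22.014
AUC_0→∞ (intranasal spray) = 60.4775 + 22.014 = 82.4915 µg/mL·hr
F = (AUC_ev/D_ev)/(AUC_iv/D_iv) = (82.4915/200)/(96.7/50) = 0.4124575/1.934 = 0.2133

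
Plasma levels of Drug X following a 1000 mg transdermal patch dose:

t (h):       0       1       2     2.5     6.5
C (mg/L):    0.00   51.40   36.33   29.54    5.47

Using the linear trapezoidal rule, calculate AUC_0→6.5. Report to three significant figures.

Trapezoidal AUC_0→6.5:
  [0→1]: (0.00+51.40)/2 × 1 = 25.7
  [1→2]: (51.40+36.33)/2 × 1 = 43.865
  [2→2.5]: (36.33+29.54)/2 × 0.5 = 16.4675
  [2.5→6.5]: (29.54+5.47)/2 × 4 = 70.02
  Sum = 156.0525 mg/L·h

AUC = 156 mg/L·h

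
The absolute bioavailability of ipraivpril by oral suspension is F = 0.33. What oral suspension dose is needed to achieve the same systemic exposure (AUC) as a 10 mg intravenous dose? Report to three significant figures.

D_oral = 30.3 mg

For equal systemic exposure: F × D_ev = D_iv
D_ev = D_iv / F = 10 / 0.33 = 30.303 mg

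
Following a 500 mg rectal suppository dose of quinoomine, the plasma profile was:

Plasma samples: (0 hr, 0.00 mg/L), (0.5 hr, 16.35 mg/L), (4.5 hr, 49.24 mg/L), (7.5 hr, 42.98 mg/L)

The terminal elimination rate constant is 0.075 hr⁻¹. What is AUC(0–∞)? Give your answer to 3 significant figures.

AUC = 847 mg/L·hr

Trapezoidal AUC_0→7.5:
  [0→0.5]: (0.00+16.35)/2 × 0.5 = 4.0875
  [0.5→4.5]: (16.35+49.24)/2 × 4 = 131.18
  [4.5→7.5]: (49.24+42.98)/2 × 3 = 138.33
  Sum = 273.5975 mg/L·hr
Extrapolated tail: C_last / k_e = 42.98 / 0.075 = 573.067
AUC_0→∞ = 273.5975 + 573.067 = 846.6645 mg/L·hr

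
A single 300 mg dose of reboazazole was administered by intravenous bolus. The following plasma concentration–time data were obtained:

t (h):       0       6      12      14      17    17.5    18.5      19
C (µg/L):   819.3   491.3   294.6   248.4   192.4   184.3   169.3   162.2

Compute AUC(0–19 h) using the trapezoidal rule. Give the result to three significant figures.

AUC = 7850 µg/L·h

Trapezoidal AUC_0→19:
  [0→6]: (819.3+491.3)/2 × 6 = 3931.8
  [6→12]: (491.3+294.6)/2 × 6 = 2357.7
  [12→14]: (294.6+248.4)/2 × 2 = 543.0
  [14→17]: (248.4+192.4)/2 × 3 = 661.2
  [17→17.5]: (192.4+184.3)/2 × 0.5 = 94.175
  [17.5→18.5]: (184.3+169.3)/2 × 1 = 176.8
  [18.5→19]: (169.3+162.2)/2 × 0.5 = 82.875
  Sum = 7847.55 µg/L·h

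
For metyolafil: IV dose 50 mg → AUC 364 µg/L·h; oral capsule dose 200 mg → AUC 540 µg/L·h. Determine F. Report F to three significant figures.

F = 0.371

F = (AUC_ev / D_ev) / (AUC_iv / D_iv)
  = (540/200) / (364/50)
  = 2.7 / 7.28 = 0.3709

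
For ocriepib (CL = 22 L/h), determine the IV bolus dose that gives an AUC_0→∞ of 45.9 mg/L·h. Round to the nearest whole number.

Dose = 1010 mg

Dose_iv = CL × AUC_0→∞
     = 22 × 45.9 = 1009.8 mg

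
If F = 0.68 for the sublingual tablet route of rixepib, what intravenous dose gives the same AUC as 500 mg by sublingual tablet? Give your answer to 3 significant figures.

Systemic exposure from an extravascular dose = F × D_ev, so the equivalent IV dose is F × D_ev.
D_iv = F × D_ev = 0.68 × 500 = 340 mg

D_iv = 340 mg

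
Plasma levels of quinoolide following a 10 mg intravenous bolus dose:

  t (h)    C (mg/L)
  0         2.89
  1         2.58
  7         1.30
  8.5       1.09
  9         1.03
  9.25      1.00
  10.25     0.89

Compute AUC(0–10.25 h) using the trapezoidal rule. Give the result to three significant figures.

AUC = 17.9 mg/L·h

Trapezoidal AUC_0→10.25:
  [0→1]: (2.89+2.58)/2 × 1 = 2.735
  [1→7]: (2.58+1.30)/2 × 6 = 11.64
  [7→8.5]: (1.30+1.09)/2 × 1.5 = 1.7925
  [8.5→9]: (1.09+1.03)/2 × 0.5 = 0.53
  [9→9.25]: (1.03+1.00)/2 × 0.25 = 0.25375
  [9.25→10.25]: (1.00+0.89)/2 × 1 = 0.945
  Sum = 17.89625 mg/L·h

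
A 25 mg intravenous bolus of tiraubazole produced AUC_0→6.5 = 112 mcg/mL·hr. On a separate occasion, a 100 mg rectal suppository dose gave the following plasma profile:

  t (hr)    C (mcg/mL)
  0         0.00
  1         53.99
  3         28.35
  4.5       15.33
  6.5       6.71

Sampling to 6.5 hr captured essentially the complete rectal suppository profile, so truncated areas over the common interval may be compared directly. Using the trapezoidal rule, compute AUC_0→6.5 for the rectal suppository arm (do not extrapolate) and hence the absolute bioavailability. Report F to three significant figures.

Trapezoidal AUC_0→6.5 (rectal suppository):
  [0→1]: (0.00+53.99)/2 × 1 = 26.995
  [1→3]: (53.99+28.35)/2 × 2 = 82.34
  [3→4.5]: (28.35+15.33)/2 × 1.5 = 32.76
  [4.5→6.5]: (15.33+6.71)/2 × 2 = 22.04
  Sum = 164.135 mcg/mL·hr
F = (AUC_ev/D_ev)/(AUC_iv/D_iv) = (164.135/100)/(112/25) = 1.64135/4.48 = 0.3664

F = 0.366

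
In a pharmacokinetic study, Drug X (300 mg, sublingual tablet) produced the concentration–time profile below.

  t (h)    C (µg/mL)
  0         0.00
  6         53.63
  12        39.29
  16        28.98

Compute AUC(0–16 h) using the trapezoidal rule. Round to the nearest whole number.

AUC = 576 µg/mL·h

Trapezoidal AUC_0→16:
  [0→6]: (0.00+53.63)/2 × 6 = 160.89
  [6→12]: (53.63+39.29)/2 × 6 = 278.76
  [12→16]: (39.29+28.98)/2 × 4 = 136.54
  Sum = 576.19 µg/mL·h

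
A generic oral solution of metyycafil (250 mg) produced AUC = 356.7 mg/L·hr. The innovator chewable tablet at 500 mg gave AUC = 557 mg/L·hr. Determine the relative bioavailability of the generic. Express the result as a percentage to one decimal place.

F_rel = (AUC_test/D_test) / (AUC_ref/D_ref)
      = (356.7/250) / (557/500)
      = 1.4268 / 1.114 = 1.2808 = 128.08%

F_rel = 128.1%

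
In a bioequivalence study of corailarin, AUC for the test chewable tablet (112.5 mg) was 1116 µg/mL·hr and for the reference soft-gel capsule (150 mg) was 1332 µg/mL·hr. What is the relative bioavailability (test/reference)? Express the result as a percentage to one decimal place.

F_rel = (AUC_test/D_test) / (AUC_ref/D_ref)
      = (1116/112.5) / (1332/150)
      = 9.92 / 8.88 = 1.1171 = 111.71%

F_rel = 111.7%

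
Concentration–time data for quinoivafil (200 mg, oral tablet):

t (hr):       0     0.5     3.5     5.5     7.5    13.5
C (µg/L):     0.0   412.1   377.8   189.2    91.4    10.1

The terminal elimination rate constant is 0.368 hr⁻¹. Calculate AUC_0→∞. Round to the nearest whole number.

AUC = 2467 µg/L·hr

Trapezoidal AUC_0→13.5:
  [0→0.5]: (0.0+412.1)/2 × 0.5 = 103.025
  [0.5→3.5]: (412.1+377.8)/2 × 3 = 1184.85
  [3.5→5.5]: (377.8+189.2)/2 × 2 = 567.0
  [5.5→7.5]: (189.2+91.4)/2 × 2 = 280.6
  [7.5→13.5]: (91.4+10.1)/2 × 6 = 304.5
  Sum = 2439.975 µg/L·hr
Extrapolated tail: C_last / k_e = 10.1 / 0.368 = 27.446
AUC_0→∞ = 2439.975 + 27.446 = 2467.421 µg/L·hr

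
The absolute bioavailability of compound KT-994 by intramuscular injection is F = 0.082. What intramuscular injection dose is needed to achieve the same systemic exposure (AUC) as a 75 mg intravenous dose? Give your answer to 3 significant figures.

D_intramuscular = 915 mg

For equal systemic exposure: F × D_ev = D_iv
D_ev = D_iv / F = 75 / 0.082 = 914.634 mg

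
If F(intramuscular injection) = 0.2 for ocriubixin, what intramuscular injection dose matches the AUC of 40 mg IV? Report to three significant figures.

For equal systemic exposure: F × D_ev = D_iv
D_ev = D_iv / F = 40 / 0.2 = 200 mg

D_intramuscular = 200 mg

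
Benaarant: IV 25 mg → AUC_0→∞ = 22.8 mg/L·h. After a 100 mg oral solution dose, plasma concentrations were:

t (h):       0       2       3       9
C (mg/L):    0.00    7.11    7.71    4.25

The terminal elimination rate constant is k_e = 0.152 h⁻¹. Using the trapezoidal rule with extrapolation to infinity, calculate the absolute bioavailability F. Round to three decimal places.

F = 0.859

Trapezoidal AUC_0→9 (oral solution):
  [0→2]: (0.00+7.11)/2 × 2 = 7.11
  [2→3]: (7.11+7.71)/2 × 1 = 7.41
  [3→9]: (7.71+4.25)/2 × 6 = 35.88
  Sum = 50.4 mg/L·h
Tail: C_last/k_e = 4.25/0.152 = 27.961
AUC_0→∞ (oral solution) = 50.4 + 27.961 = 78.361 mg/L·h
F = (AUC_ev/D_ev)/(AUC_iv/D_iv) = (78.361/100)/(22.8/25) = 0.78361/0.912 = 0.8592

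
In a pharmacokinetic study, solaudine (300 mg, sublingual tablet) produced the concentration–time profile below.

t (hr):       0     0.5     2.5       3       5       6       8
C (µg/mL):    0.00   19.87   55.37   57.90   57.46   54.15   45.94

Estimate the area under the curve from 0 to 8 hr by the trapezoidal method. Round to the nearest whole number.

AUC = 380 µg/mL·hr

Trapezoidal AUC_0→8:
  [0→0.5]: (0.00+19.87)/2 × 0.5 = 4.9675
  [0.5→2.5]: (19.87+55.37)/2 × 2 = 75.24
  [2.5→3]: (55.37+57.90)/2 × 0.5 = 28.3175
  [3→5]: (57.90+57.46)/2 × 2 = 115.36
  [5→6]: (57.46+54.15)/2 × 1 = 55.805
  [6→8]: (54.15+45.94)/2 × 2 = 100.09
  Sum = 379.78 µg/mL·hr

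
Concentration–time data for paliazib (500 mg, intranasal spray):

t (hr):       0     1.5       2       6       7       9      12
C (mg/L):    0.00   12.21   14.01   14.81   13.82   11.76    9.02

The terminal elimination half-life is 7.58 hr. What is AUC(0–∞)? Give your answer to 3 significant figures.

AUC = 243 mg/L·hr

Trapezoidal AUC_0→12:
  [0→1.5]: (0.00+12.21)/2 × 1.5 = 9.1575
  [1.5→2]: (12.21+14.01)/2 × 0.5 = 6.555
  [2→6]: (14.01+14.81)/2 × 4 = 57.64
  [6→7]: (14.81+13.82)/2 × 1 = 14.315
  [7→9]: (13.82+11.76)/2 × 2 = 25.58
  [9→12]: (11.76+9.02)/2 × 3 = 31.17
  Sum = 144.4175 mg/L·hr
k_e = ln2 / t½ = 0.693147 / 7.58 = 0.0914 hr^-1
Extrapolated tail: C_last / k_e = 9.02 / 0.0914 = 98.687
AUC_0→∞ = 144.4175 + 98.687 = 243.1045 mg/L·hr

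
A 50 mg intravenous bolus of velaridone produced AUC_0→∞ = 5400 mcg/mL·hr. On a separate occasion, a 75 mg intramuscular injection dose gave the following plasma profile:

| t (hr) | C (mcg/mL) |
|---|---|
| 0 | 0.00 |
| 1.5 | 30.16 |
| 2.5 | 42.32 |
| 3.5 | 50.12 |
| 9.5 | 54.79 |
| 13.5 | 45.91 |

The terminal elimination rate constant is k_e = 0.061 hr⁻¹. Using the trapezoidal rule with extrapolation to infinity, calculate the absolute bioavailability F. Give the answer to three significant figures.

Trapezoidal AUC_0→13.5 (intramuscular injection):
  [0→1.5]: (0.00+30.16)/2 × 1.5 = 22.62
  [1.5→2.5]: (30.16+42.32)/2 × 1 = 36.24
  [2.5→3.5]: (42.32+50.12)/2 × 1 = 46.22
  [3.5→9.5]: (50.12+54.79)/2 × 6 = 314.73
  [9.5→13.5]: (54.79+45.91)/2 × 4 = 201.4
  Sum = 621.21 mcg/mL·hr
Tail: C_last/k_e = 45.91/0.061 = 752.623
AUC_0→∞ (intramuscular injection) = 621.21 + 752.623 = 1373.833 mcg/mL·hr
F = (AUC_ev/D_ev)/(AUC_iv/D_iv) = (1373.833/75)/(5400/50) = 18.3178/108 = 0.1696

F = 0.170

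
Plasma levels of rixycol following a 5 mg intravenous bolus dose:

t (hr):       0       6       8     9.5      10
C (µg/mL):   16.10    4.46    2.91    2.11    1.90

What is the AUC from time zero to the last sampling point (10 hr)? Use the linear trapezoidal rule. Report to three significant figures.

AUC = 73.8 µg/mL·hr

Trapezoidal AUC_0→10:
  [0→6]: (16.10+4.46)/2 × 6 = 61.68
  [6→8]: (4.46+2.91)/2 × 2 = 7.37
  [8→9.5]: (2.91+2.11)/2 × 1.5 = 3.765
  [9.5→10]: (2.11+1.90)/2 × 0.5 = 1.0025
  Sum = 73.8175 µg/mL·hr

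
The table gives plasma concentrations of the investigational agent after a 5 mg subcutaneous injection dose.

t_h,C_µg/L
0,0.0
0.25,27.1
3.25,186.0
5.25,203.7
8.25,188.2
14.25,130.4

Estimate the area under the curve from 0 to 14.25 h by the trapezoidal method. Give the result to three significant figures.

Trapezoidal AUC_0→14.25:
  [0→0.25]: (0.0+27.1)/2 × 0.25 = 3.3875
  [0.25→3.25]: (27.1+186.0)/2 × 3 = 319.65
  [3.25→5.25]: (186.0+203.7)/2 × 2 = 389.7
  [5.25→8.25]: (203.7+188.2)/2 × 3 = 587.85
  [8.25→14.25]: (188.2+130.4)/2 × 6 = 955.8
  Sum = 2256.3875 µg/L·h

AUC = 2260 µg/L·h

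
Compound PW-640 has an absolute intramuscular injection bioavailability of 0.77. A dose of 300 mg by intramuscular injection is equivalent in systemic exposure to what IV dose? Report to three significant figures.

Systemic exposure from an extravascular dose = F × D_ev, so the equivalent IV dose is F × D_ev.
D_iv = F × D_ev = 0.77 × 300 = 231 mg

D_iv = 231 mg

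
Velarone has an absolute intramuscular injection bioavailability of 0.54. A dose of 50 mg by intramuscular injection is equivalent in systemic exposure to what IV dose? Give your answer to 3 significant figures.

Systemic exposure from an extravascular dose = F × D_ev, so the equivalent IV dose is F × D_ev.
D_iv = F × D_ev = 0.54 × 50 = 27 mg

D_iv = 27.0 mg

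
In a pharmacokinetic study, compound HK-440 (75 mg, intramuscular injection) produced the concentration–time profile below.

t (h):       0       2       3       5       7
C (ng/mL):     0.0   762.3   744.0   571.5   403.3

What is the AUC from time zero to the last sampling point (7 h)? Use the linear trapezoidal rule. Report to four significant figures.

AUC = 3806 ng/mL·h

Trapezoidal AUC_0→7:
  [0→2]: (0.0+762.3)/2 × 2 = 762.3
  [2→3]: (762.3+744.0)/2 × 1 = 753.15
  [3→5]: (744.0+571.5)/2 × 2 = 1315.5
  [5→7]: (571.5+403.3)/2 × 2 = 974.8
  Sum = 3805.75 ng/mL·h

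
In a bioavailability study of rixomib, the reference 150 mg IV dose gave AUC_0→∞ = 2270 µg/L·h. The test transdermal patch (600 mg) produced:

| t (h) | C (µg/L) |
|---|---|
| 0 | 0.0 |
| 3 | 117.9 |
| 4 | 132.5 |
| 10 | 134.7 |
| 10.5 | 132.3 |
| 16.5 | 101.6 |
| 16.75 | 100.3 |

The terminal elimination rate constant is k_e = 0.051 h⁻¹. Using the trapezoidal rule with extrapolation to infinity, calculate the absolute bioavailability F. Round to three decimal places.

Trapezoidal AUC_0→16.75 (transdermal patch):
  [0→3]: (0.0+117.9)/2 × 3 = 176.85
  [3→4]: (117.9+132.5)/2 × 1 = 125.2
  [4→10]: (132.5+134.7)/2 × 6 = 801.6
  [10→10.5]: (134.7+132.3)/2 × 0.5 = 66.75
  [10.5→16.5]: (132.3+101.6)/2 × 6 = 701.7
  [16.5→16.75]: (101.6+100.3)/2 × 0.25 = 25.2375
  Sum = 1897.3375 µg/L·h
Tail: C_last/k_e = 100.3/0.051 = 1966.667
AUC_0→∞ (transdermal patch) = 1897.3375 + 1966.667 = 3864.0045 µg/L·h
F = (AUC_ev/D_ev)/(AUC_iv/D_iv) = (3864.0045/600)/(2270/150) = 6.4400075/15.1333 = 0.4256

F = 0.426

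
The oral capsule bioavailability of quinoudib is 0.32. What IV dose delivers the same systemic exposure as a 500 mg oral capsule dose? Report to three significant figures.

D_iv = 160 mg

Systemic exposure from an extravascular dose = F × D_ev, so the equivalent IV dose is F × D_ev.
D_iv = F × D_ev = 0.32 × 500 = 160 mg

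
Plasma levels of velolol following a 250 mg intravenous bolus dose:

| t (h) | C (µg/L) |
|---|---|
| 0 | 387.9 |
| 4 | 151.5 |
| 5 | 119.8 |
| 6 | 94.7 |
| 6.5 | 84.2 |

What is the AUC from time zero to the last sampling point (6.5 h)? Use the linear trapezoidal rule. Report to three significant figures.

Trapezoidal AUC_0→6.5:
  [0→4]: (387.9+151.5)/2 × 4 = 1078.8
  [4→5]: (151.5+119.8)/2 × 1 = 135.65
  [5→6]: (119.8+94.7)/2 × 1 = 107.25
  [6→6.5]: (94.7+84.2)/2 × 0.5 = 44.725
  Sum = 1366.425 µg/L·h

AUC = 1370 µg/L·h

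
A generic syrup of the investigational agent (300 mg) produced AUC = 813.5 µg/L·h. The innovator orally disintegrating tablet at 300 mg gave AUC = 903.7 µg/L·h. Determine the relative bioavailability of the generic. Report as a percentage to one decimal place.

F_rel = (AUC_test/D_test) / (AUC_ref/D_ref)
      = (813.5/300) / (903.7/300)
      = 2.71167 / 3.01233 = 0.9002 = 90.02%

F_rel = 90.0%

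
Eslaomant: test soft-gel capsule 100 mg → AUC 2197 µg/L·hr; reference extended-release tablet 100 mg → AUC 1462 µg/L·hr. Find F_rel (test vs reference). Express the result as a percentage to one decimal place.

F_rel = (AUC_test/D_test) / (AUC_ref/D_ref)
      = (2197/100) / (1462/100)
      = 21.97 / 14.62 = 1.5027 = 150.27%

F_rel = 150.3%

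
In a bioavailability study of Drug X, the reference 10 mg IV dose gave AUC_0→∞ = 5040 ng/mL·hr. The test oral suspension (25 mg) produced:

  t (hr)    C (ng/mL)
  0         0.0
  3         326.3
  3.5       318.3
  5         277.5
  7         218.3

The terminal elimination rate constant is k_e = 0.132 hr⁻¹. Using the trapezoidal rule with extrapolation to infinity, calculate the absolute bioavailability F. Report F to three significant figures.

Trapezoidal AUC_0→7 (oral suspension):
  [0→3]: (0.0+326.3)/2 × 3 = 489.45
  [3→3.5]: (326.3+318.3)/2 × 0.5 = 161.15
  [3.5→5]: (318.3+277.5)/2 × 1.5 = 446.85
  [5→7]: (277.5+218.3)/2 × 2 = 495.8
  Sum = 1593.25 ng/mL·hr
Tail: C_last/k_e = 218.3/0.132 = 1653.788
AUC_0→∞ (oral suspension) = 1593.25 + 1653.788 = 3247.038 ng/mL·hr
F = (AUC_ev/D_ev)/(AUC_iv/D_iv) = (3247.038/25)/(5040/10) = 129.88152/504 = 0.2577

F = 0.258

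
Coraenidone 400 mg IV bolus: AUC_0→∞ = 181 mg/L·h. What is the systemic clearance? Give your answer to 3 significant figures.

CL = 2.21 L/h

CL = Dose_iv / AUC_0→∞
   = 400 / 181 = 2.20994 L/h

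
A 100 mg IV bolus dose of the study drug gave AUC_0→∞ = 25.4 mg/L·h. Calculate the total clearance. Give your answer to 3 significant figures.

CL = Dose_iv / AUC_0→∞
   = 100 / 25.4 = 3.93701 L/h

CL = 3.94 L/h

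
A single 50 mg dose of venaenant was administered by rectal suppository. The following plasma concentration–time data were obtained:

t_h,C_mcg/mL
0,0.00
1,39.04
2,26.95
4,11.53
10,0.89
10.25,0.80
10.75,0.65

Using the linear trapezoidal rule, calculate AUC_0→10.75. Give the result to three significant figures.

AUC = 129 mcg/mL·h

Trapezoidal AUC_0→10.75:
  [0→1]: (0.00+39.04)/2 × 1 = 19.52
  [1→2]: (39.04+26.95)/2 × 1 = 32.995
  [2→4]: (26.95+11.53)/2 × 2 = 38.48
  [4→10]: (11.53+0.89)/2 × 6 = 37.26
  [10→10.25]: (0.89+0.80)/2 × 0.25 = 0.21125
  [10.25→10.75]: (0.80+0.65)/2 × 0.5 = 0.3625
  Sum = 128.82875 mcg/mL·h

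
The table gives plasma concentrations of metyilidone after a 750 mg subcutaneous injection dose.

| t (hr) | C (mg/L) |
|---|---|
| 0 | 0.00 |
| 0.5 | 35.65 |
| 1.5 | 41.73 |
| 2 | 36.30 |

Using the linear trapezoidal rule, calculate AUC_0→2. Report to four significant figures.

Trapezoidal AUC_0→2:
  [0→0.5]: (0.00+35.65)/2 × 0.5 = 8.9125
  [0.5→1.5]: (35.65+41.73)/2 × 1 = 38.69
  [1.5→2]: (41.73+36.30)/2 × 0.5 = 19.5075
  Sum = 67.11 mg/L·hr

AUC = 67.11 mg/L·hr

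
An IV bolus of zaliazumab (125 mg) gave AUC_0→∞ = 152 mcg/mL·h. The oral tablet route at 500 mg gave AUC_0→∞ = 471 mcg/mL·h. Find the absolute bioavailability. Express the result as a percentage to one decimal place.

F = 77.5%

F = (AUC_ev / D_ev) / (AUC_iv / D_iv)
  = (471/500) / (152/125)
  = 0.942 / 1.216 = 0.7747
  = 77.47%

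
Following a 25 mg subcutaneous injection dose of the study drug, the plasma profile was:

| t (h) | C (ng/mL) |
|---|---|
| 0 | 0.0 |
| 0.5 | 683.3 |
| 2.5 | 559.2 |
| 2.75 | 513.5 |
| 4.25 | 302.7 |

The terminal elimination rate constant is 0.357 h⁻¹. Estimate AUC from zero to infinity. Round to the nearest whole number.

AUC = 3007 ng/mL·h

Trapezoidal AUC_0→4.25:
  [0→0.5]: (0.0+683.3)/2 × 0.5 = 170.825
  [0.5→2.5]: (683.3+559.2)/2 × 2 = 1242.5
  [2.5→2.75]: (559.2+513.5)/2 × 0.25 = 134.0875
  [2.75→4.25]: (513.5+302.7)/2 × 1.5 = 612.15
  Sum = 2159.5625 ng/mL·h
Extrapolated tail: C_last / k_e = 302.7 / 0.357 = 847.899
AUC_0→∞ = 2159.5625 + 847.899 = 3007.4615 ng/mL·h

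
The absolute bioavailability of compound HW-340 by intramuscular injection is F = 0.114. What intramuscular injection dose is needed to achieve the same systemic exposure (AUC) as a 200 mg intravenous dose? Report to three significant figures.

For equal systemic exposure: F × D_ev = D_iv
D_ev = D_iv / F = 200 / 0.114 = 1754.39 mg

D_intramuscular = 1750 mg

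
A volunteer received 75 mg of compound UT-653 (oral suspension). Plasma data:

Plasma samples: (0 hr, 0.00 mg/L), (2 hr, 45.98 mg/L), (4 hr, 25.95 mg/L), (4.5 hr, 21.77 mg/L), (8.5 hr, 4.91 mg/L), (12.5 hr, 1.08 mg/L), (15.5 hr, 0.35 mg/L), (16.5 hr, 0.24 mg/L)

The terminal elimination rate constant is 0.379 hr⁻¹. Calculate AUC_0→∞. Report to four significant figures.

AUC = 198.3 mg/L·hr

Trapezoidal AUC_0→16.5:
  [0→2]: (0.00+45.98)/2 × 2 = 45.98
  [2→4]: (45.98+25.95)/2 × 2 = 71.93
  [4→4.5]: (25.95+21.77)/2 × 0.5 = 11.93
  [4.5→8.5]: (21.77+4.91)/2 × 4 = 53.36
  [8.5→12.5]: (4.91+1.08)/2 × 4 = 11.98
  [12.5→15.5]: (1.08+0.35)/2 × 3 = 2.145
  [15.5→16.5]: (0.35+0.24)/2 × 1 = 0.295
  Sum = 197.62 mg/L·hr
Extrapolated tail: C_last / k_e = 0.24 / 0.379 = 0.633
AUC_0→∞ = 197.62 + 0.633 = 198.253 mg/L·hr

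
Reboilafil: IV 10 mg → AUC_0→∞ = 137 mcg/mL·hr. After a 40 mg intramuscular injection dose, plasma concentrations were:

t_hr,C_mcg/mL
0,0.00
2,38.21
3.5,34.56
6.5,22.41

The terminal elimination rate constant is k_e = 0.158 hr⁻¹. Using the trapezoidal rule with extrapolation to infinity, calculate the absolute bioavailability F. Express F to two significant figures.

F = 0.58

Trapezoidal AUC_0→6.5 (intramuscular injection):
  [0→2]: (0.00+38.21)/2 × 2 = 38.21
  [2→3.5]: (38.21+34.56)/2 × 1.5 = 54.5775
  [3.5→6.5]: (34.56+22.41)/2 × 3 = 85.455
  Sum = 178.2425 mcg/mL·hr
Tail: C_last/k_e = 22.41/0.158 = 141.835
AUC_0→∞ (intramuscular injection) = 178.2425 + 141.835 = 320.0775 mcg/mL·hr
F = (AUC_ev/D_ev)/(AUC_iv/D_iv) = (320.0775/40)/(137/10) = 8.0019375/13.7 = 0.5841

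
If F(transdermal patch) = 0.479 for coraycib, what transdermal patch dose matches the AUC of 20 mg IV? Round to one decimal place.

D_transdermal = 41.8 mg

For equal systemic exposure: F × D_ev = D_iv
D_ev = D_iv / F = 20 / 0.479 = 41.7537 mg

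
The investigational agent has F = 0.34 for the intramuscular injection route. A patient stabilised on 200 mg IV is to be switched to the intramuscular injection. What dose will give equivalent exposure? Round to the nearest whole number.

For equal systemic exposure: F × D_ev = D_iv
D_ev = D_iv / F = 200 / 0.34 = 588.235 mg

D_intramuscular = 588 mg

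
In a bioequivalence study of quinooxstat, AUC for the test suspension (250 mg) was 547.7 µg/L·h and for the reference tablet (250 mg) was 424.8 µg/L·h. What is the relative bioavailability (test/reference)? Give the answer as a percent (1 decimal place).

F_rel = 128.9%

F_rel = (AUC_test/D_test) / (AUC_ref/D_ref)
      = (547.7/250) / (424.8/250)
      = 2.1908 / 1.6992 = 1.2893 = 128.93%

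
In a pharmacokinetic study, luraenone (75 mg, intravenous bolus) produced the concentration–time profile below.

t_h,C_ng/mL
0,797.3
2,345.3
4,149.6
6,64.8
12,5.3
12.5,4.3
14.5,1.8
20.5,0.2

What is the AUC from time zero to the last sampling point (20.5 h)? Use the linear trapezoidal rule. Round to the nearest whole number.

AUC = 2077 ng/mL·h

Trapezoidal AUC_0→20.5:
  [0→2]: (797.3+345.3)/2 × 2 = 1142.6
  [2→4]: (345.3+149.6)/2 × 2 = 494.9
  [4→6]: (149.6+64.8)/2 × 2 = 214.4
  [6→12]: (64.8+5.3)/2 × 6 = 210.3
  [12→12.5]: (5.3+4.3)/2 × 0.5 = 2.4
  [12.5→14.5]: (4.3+1.8)/2 × 2 = 6.1
  [14.5→20.5]: (1.8+0.2)/2 × 6 = 6.0
  Sum = 2076.7 ng/mL·h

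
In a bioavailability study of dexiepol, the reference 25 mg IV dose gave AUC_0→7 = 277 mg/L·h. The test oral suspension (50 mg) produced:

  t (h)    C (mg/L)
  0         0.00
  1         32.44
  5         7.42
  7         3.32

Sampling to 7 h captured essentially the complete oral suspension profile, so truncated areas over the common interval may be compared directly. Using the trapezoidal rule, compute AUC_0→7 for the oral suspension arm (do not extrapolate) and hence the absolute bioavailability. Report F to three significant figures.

F = 0.193

Trapezoidal AUC_0→7 (oral suspension):
  [0→1]: (0.00+32.44)/2 × 1 = 16.22
  [1→5]: (32.44+7.42)/2 × 4 = 79.72
  [5→7]: (7.42+3.32)/2 × 2 = 10.74
  Sum = 106.68 mg/L·h
F = (AUC_ev/D_ev)/(AUC_iv/D_iv) = (106.68/50)/(277/25) = 2.1336/11.08 = 0.1926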